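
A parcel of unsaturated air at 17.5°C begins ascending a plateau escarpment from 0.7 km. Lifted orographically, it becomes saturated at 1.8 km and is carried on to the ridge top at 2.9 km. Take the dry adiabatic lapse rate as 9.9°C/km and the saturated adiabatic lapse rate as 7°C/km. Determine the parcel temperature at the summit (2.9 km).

-1.09°C

From 700 m to 1800 m (dry): cools by 9.9 × 1.1 = 10.89°C, giving 6.61°C.
From 1800 m to 2900 m (saturated): cools by 7 × 1.1 = 7.7°C, giving -1.09°C.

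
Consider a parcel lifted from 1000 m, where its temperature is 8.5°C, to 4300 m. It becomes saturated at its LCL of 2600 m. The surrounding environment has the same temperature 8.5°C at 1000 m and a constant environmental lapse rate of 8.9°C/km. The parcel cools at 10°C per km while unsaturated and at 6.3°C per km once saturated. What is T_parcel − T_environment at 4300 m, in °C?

+2.66°C (parcel warmer than environment)

Parcel:
  1000–2600 m, dry: Δz = 1.6 km ⇒ ΔT = -16°C; T = -7.5°C
  2600–4300 m, saturated: Δz = 1.7 km ⇒ ΔT = -10.71°C; T = -18.21°C
Environment:
  1000–4300 m, environment: Δz = 3.3 km ⇒ ΔT = -29.37°C; T = -20.87°C
T_parcel − T_env = -18.21 − (-20.87) = +2.66°C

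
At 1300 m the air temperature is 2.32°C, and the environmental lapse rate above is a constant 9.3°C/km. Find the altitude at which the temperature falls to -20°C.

Height above start = (2.32 − (-20)) / 9.3 = 2.4 km
Altitude = 1300 m + 2400 m = 3700 m

3700 m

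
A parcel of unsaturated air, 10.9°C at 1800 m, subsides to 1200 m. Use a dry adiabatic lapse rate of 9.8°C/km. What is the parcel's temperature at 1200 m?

16.78°C

From 1800 m to 1200 m (dry adiabatic): warms by 9.8 × 0.6 = 5.88°C, giving 16.78°C.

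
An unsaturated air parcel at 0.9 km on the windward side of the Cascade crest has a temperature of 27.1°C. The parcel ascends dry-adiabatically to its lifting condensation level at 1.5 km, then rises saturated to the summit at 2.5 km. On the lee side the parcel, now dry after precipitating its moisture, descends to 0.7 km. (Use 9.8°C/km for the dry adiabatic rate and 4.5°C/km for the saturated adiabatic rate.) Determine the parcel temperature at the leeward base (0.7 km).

34.36°C

900–1500 m, dry: Δz = 0.6 km ⇒ ΔT = -5.88°C; T = 21.22°C
1500–2500 m, saturated: Δz = 1 km ⇒ ΔT = -4.5°C; T = 16.72°C
2500–700 m, dry descent: Δz = 1.8 km ⇒ ΔT = +17.64°C; T = 34.36°C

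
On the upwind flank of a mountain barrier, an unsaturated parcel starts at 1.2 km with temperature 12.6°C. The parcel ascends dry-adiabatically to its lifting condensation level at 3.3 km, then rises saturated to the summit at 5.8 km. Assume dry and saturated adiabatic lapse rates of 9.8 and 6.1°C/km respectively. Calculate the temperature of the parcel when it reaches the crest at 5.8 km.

-23.23°C

From 1200 m to 3300 m (dry): cools by 9.8 × 2.1 = 20.58°C, giving -7.98°C.
From 3300 m to 5800 m (saturated): cools by 6.1 × 2.5 = 15.25°C, giving -23.23°C.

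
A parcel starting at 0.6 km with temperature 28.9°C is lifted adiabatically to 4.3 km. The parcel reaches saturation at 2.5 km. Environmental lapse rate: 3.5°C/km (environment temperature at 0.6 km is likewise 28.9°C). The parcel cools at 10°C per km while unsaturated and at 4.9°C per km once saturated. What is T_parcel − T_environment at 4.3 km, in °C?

-14.87°C (parcel cooler than environment)

Parcel:
  From 600 m to 2500 m (dry): cools by 10 × 1.9 = 19°C, giving 9.9°C.
  From 2500 m to 4300 m (saturated): cools by 4.9 × 1.8 = 8.82°C, giving 1.08°C.
Environment:
  From 600 m to 4300 m (environment): cools by 3.5 × 3.7 = 12.95°C, giving 15.95°C.
T_parcel − T_env = 1.08 − 15.95 = -14.87°C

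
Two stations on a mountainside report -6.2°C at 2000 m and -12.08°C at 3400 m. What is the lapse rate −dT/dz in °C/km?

4.2°C/km

Γ = −ΔT/Δz = (-6.2 − (-12.08)) / (3400 − 2000) m
  = 5.88°C / 1.4 km = 4.2°C/km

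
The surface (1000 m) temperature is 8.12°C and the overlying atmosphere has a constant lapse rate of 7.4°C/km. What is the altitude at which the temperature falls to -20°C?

4800 m

Height above start = (8.12 − (-20)) / 7.4 = 3.8 km
Altitude = 1000 m + 3800 m = 4800 m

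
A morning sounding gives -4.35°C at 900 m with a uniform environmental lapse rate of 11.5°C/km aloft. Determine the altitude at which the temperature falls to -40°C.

Height above start = (-4.35 − (-40)) / 11.5 = 3.1 km
Altitude = 900 m + 3100 m = 4000 m

4000 m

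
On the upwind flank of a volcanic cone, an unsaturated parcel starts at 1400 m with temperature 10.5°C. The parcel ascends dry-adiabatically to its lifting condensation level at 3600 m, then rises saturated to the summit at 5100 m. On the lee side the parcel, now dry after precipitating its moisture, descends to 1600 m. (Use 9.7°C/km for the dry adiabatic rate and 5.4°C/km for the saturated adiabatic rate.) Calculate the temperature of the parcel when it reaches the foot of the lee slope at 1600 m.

15.01°C

1400–3600 m, dry: Δz = 2.2 km ⇒ ΔT = -21.34°C; T = -10.84°C
3600–5100 m, saturated: Δz = 1.5 km ⇒ ΔT = -8.1°C; T = -18.94°C
5100–1600 m, dry descent: Δz = 3.5 km ⇒ ΔT = +33.95°C; T = 15.01°C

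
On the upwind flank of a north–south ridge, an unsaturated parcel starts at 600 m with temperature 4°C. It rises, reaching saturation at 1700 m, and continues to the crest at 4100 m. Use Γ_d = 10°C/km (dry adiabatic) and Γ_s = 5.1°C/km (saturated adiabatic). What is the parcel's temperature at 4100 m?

600–1700 m, dry: Δz = 1.1 km ⇒ ΔT = -11°C; T = -7°C
1700–4100 m, saturated: Δz = 2.4 km ⇒ ΔT = -12.24°C; T = -19.24°C

-19.24°C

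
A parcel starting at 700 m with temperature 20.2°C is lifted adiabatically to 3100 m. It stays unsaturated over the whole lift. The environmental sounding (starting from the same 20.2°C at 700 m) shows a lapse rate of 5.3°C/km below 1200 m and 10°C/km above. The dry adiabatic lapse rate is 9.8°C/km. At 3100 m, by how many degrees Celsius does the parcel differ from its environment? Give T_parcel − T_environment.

-1.87°C (parcel cooler than environment)

Parcel:
  700–3100 m, dry: Δz = 2.4 km ⇒ ΔT = -23.52°C; T = -3.32°C
Environment:
  700–1200 m, environment, lower layer: Δz = 0.5 km ⇒ ΔT = -2.65°C; T = 17.55°C
  1200–3100 m, environment, upper layer: Δz = 1.9 km ⇒ ΔT = -19°C; T = -1.45°C
T_parcel − T_env = -3.32 − (-1.45) = -1.87°C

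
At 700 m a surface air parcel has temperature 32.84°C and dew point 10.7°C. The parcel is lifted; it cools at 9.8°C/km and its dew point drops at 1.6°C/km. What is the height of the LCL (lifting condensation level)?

3400 m

T and T_d converge at 9.8 − 1.6 = 8.2°C per km
Height above start = (32.84 − 10.7) / 8.2 = 2.7 km
LCL altitude = 700 m + 2700 m = 3400 m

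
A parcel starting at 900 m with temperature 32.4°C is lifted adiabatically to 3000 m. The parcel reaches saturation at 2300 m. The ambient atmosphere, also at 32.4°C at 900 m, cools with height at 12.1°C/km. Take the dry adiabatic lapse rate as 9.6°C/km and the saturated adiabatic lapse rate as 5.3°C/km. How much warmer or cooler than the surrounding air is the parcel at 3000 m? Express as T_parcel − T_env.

+8.26°C (parcel warmer than environment)

Parcel:
  900 → 2300 m (dry, 9.6°C/km): ΔT = -9.6 × 1.4 = -13.44°C → T = 18.96°C
  2300 → 3000 m (saturated, 5.3°C/km): ΔT = -5.3 × 0.7 = -3.71°C → T = 15.25°C
Environment:
  900 → 3000 m (environment, 12.1°C/km): ΔT = -12.1 × 2.1 = -25.41°C → T = 6.99°C
T_parcel − T_env = 15.25 − 6.99 = +8.26°C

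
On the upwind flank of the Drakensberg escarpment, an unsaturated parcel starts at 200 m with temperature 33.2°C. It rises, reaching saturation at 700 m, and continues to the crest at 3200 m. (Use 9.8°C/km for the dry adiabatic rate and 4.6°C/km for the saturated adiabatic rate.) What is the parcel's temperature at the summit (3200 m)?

16.8°C

200–700 m, dry: Δz = 0.5 km ⇒ ΔT = -4.9°C; T = 28.3°C
700–3200 m, saturated: Δz = 2.5 km ⇒ ΔT = -11.5°C; T = 16.8°C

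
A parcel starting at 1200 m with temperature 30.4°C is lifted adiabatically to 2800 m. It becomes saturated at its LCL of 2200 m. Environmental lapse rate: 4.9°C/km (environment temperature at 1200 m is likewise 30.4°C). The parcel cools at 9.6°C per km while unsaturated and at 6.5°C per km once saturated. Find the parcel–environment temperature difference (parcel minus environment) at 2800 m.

Parcel:
  From 1200 m to 2200 m (dry): cools by 9.6 × 1 = 9.6°C, giving 20.8°C.
  From 2200 m to 2800 m (saturated): cools by 6.5 × 0.6 = 3.9°C, giving 16.9°C.
Environment:
  From 1200 m to 2800 m (environment): cools by 4.9 × 1.6 = 7.84°C, giving 22.56°C.
T_parcel − T_env = 16.9 − 22.56 = -5.66°C

-5.66°C (parcel cooler than environment)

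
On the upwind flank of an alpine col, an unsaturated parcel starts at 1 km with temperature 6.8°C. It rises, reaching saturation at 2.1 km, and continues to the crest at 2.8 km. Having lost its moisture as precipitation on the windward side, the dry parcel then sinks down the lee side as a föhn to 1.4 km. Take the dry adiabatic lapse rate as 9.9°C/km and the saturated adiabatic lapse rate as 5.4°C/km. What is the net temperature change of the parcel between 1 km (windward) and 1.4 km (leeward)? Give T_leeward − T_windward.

1000–2100 m, dry: Δz = 1.1 km ⇒ ΔT = -10.89°C; T = -4.09°C
2100–2800 m, saturated: Δz = 0.7 km ⇒ ΔT = -3.78°C; T = -7.87°C
2800–1400 m, dry descent: Δz = 1.4 km ⇒ ΔT = +13.86°C; T = 5.99°C
Net change vs windward start: 5.99 − 6.8 = -0.81°C

-0.81°C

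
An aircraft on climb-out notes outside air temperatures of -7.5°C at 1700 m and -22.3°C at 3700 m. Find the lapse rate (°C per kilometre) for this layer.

Γ = −ΔT/Δz = (-7.5 − (-22.3)) / (3700 − 1700) m
  = 14.8°C / 2 km = 7.4°C/km

7.4°C/km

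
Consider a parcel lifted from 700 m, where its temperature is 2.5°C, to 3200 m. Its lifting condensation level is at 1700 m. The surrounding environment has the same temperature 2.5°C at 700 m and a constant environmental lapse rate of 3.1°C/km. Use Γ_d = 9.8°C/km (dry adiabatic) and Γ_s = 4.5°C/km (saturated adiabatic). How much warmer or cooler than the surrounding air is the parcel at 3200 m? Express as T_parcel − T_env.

Parcel:
  Dry to 1700 m: -9.8 × 1 km = -9.8°C, so T = -7.3°C.
  Saturated to 3200 m: -4.5 × 1.5 km = -6.75°C, so T = -14.05°C.
Environment:
  Environment to 3200 m: -3.1 × 2.5 km = -7.75°C, so T = -5.25°C.
T_parcel − T_env = -14.05 − (-5.25) = -8.8°C

-8.8°C (parcel cooler than environment)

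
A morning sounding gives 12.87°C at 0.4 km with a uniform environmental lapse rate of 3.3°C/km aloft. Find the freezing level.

Height above start = (12.87 − 0) / 3.3 = 3.9 km
Altitude = 400 m + 3900 m = 4300 m

4.3 km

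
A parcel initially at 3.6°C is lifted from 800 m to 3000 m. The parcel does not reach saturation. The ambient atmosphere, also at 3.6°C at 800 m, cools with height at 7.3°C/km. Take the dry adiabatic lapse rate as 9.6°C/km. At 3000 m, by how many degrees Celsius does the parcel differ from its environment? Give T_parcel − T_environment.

Parcel:
  800 → 3000 m (dry, 9.6°C/km): ΔT = -9.6 × 2.2 = -21.12°C → T = -17.52°C
Environment:
  800 → 3000 m (environment, 7.3°C/km): ΔT = -7.3 × 2.2 = -16.06°C → T = -12.46°C
T_parcel − T_env = -17.52 − (-12.46) = -5.06°C

-5.06°C (parcel cooler than environment)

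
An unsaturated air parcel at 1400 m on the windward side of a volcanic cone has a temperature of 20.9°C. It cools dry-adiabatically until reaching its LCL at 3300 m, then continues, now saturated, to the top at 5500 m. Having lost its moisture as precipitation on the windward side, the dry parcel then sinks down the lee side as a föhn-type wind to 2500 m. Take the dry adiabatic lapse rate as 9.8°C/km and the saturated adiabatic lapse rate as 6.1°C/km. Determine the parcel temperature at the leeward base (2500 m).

Dry to 3300 m: -9.8 × 1.9 km = -18.62°C, so T = 2.28°C.
Saturated to 5500 m: -6.1 × 2.2 km = -13.42°C, so T = -11.14°C.
Dry descent to 2500 m: +9.8 × 3 km = +29.4°C, so T = 18.26°C.

18.26°C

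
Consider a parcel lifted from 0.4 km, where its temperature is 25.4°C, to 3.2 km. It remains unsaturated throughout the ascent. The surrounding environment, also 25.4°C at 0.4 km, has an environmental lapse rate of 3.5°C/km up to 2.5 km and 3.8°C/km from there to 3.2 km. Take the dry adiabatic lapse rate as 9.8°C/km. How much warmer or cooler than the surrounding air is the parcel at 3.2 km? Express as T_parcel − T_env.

-17.43°C (parcel cooler than environment)

Parcel:
  400 → 3200 m (dry, 9.8°C/km): ΔT = -9.8 × 2.8 = -27.44°C → T = -2.04°C
Environment:
  400 → 2500 m (environment, lower layer, 3.5°C/km): ΔT = -3.5 × 2.1 = -7.35°C → T = 18.05°C
  2500 → 3200 m (environment, upper layer, 3.8°C/km): ΔT = -3.8 × 0.7 = -2.66°C → T = 15.39°C
T_parcel − T_env = -2.04 − 15.39 = -17.43°C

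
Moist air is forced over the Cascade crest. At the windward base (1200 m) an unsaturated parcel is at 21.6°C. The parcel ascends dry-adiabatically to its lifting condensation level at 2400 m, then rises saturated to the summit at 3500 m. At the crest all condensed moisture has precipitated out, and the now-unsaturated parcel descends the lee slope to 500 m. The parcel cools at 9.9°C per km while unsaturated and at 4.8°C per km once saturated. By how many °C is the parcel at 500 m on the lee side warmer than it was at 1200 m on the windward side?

1200–2400 m, dry: Δz = 1.2 km ⇒ ΔT = -11.88°C; T = 9.72°C
2400–3500 m, saturated: Δz = 1.1 km ⇒ ΔT = -5.28°C; T = 4.44°C
3500–500 m, dry descent: Δz = 3 km ⇒ ΔT = +29.7°C; T = 34.14°C
Net change vs windward start: 34.14 − 21.6 = +12.54°C

+12.54°C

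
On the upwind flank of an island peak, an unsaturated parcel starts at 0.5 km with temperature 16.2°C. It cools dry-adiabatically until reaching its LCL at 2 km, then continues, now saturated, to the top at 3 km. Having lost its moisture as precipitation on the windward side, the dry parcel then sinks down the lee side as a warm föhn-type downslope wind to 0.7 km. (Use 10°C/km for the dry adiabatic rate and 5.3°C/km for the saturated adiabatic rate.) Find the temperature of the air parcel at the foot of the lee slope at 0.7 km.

500–2000 m, dry: Δz = 1.5 km ⇒ ΔT = -15°C; T = 1.2°C
2000–3000 m, saturated: Δz = 1 km ⇒ ΔT = -5.3°C; T = -4.1°C
3000–700 m, dry descent: Δz = 2.3 km ⇒ ΔT = +23°C; T = 18.9°C

18.9°C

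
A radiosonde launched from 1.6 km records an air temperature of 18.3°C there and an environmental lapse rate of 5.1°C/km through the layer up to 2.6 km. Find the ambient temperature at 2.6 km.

13.2°C

1600–2600 m, environmental: Δz = 1 km ⇒ ΔT = -5.1°C; T = 13.2°C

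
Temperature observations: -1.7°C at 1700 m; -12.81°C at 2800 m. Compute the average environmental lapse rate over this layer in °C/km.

10.1°C/km

Γ = −ΔT/Δz = (-1.7 − (-12.81)) / (2800 − 1700) m
  = 11.11°C / 1.1 km = 10.1°C/km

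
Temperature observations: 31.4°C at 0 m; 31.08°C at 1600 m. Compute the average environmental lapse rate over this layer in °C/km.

Γ = −ΔT/Δz = (31.4 − 31.08) / (1600 − 0) m
  = 0.32°C / 1.6 km = 0.2°C/km

0.2°C/km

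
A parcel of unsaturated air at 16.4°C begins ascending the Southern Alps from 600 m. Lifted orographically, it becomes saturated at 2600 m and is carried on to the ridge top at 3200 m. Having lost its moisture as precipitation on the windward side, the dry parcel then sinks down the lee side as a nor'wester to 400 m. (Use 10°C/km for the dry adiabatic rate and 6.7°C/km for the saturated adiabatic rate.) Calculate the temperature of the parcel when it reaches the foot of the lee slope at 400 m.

Dry to 2600 m: -10 × 2 km = -20°C, so T = -3.6°C.
Saturated to 3200 m: -6.7 × 0.6 km = -4.02°C, so T = -7.62°C.
Dry descent to 400 m: +10 × 2.8 km = +28°C, so T = 20.38°C.

20.38°C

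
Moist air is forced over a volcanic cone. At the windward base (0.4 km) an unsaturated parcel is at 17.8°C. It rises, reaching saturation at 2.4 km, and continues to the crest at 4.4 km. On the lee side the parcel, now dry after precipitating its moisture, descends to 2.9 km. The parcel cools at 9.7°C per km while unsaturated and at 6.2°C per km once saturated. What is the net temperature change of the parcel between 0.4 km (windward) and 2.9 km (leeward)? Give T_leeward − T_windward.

-17.25°C

400 → 2400 m (dry, 9.7°C/km): ΔT = -9.7 × 2 = -19.4°C → T = -1.6°C
2400 → 4400 m (saturated, 6.2°C/km): ΔT = -6.2 × 2 = -12.4°C → T = -14°C
4400 → 2900 m (dry descent, 9.7°C/km): ΔT = +9.7 × 1.5 = +14.55°C → T = 0.55°C
Net change vs windward start: 0.55 − 17.8 = -17.25°C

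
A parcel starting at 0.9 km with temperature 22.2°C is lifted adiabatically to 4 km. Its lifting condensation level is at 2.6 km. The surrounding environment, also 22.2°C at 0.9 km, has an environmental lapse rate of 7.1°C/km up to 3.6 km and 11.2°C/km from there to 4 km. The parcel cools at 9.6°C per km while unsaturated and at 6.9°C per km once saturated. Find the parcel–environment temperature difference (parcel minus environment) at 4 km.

Parcel:
  Dry to 2600 m: -9.6 × 1.7 km = -16.32°C, so T = 5.88°C.
  Saturated to 4000 m: -6.9 × 1.4 km = -9.66°C, so T = -3.78°C.
Environment:
  Environment, lower layer to 3600 m: -7.1 × 2.7 km = -19.17°C, so T = 3.03°C.
  Environment, upper layer to 4000 m: -11.2 × 0.4 km = -4.48°C, so T = -1.45°C.
T_parcel − T_env = -3.78 − (-1.45) = -2.33°C

-2.33°C (parcel cooler than environment)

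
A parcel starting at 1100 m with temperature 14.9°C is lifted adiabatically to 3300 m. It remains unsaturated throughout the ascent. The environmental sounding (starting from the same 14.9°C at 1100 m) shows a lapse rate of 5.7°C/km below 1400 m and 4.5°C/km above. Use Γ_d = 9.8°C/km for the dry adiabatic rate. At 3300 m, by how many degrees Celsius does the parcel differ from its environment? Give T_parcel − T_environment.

-11.3°C (parcel cooler than environment)

Parcel:
  From 1100 m to 3300 m (dry): cools by 9.8 × 2.2 = 21.56°C, giving -6.66°C.
Environment:
  From 1100 m to 1400 m (environment, lower layer): cools by 5.7 × 0.3 = 1.71°C, giving 13.19°C.
  From 1400 m to 3300 m (environment, upper layer): cools by 4.5 × 1.9 = 8.55°C, giving 4.64°C.
T_parcel − T_env = -6.66 − 4.64 = -11.3°C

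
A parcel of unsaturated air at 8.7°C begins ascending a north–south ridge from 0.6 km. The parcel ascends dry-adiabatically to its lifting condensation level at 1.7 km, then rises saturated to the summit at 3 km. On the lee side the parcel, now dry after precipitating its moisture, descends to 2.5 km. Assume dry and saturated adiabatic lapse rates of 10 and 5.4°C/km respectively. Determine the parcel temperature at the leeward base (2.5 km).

-4.32°C

From 600 m to 1700 m (dry): cools by 10 × 1.1 = 11°C, giving -2.3°C.
From 1700 m to 3000 m (saturated): cools by 5.4 × 1.3 = 7.02°C, giving -9.32°C.
From 3000 m to 2500 m (dry descent): warms by 10 × 0.5 = 5°C, giving -4.32°C.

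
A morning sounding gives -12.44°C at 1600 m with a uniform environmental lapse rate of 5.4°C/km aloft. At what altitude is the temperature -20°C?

3000 m

Height above start = (-12.44 − (-20)) / 5.4 = 1.4 km
Altitude = 1600 m + 1400 m = 3000 m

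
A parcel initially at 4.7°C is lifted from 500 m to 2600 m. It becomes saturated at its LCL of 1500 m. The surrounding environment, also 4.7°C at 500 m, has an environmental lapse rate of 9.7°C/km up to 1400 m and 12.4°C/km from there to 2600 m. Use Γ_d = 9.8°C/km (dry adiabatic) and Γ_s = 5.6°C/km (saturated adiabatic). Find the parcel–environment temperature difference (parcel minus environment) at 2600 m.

+7.65°C (parcel warmer than environment)

Parcel:
  From 500 m to 1500 m (dry): cools by 9.8 × 1 = 9.8°C, giving -5.1°C.
  From 1500 m to 2600 m (saturated): cools by 5.6 × 1.1 = 6.16°C, giving -11.26°C.
Environment:
  From 500 m to 1400 m (environment, lower layer): cools by 9.7 × 0.9 = 8.73°C, giving -4.03°C.
  From 1400 m to 2600 m (environment, upper layer): cools by 12.4 × 1.2 = 14.88°C, giving -18.91°C.
T_parcel − T_env = -11.26 − (-18.91) = +7.65°C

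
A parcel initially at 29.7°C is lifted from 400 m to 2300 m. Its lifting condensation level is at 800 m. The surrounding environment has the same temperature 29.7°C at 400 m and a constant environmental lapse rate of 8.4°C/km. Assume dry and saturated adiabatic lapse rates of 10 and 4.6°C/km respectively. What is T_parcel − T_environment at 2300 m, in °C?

Parcel:
  Dry to 800 m: -10 × 0.4 km = -4°C, so T = 25.7°C.
  Saturated to 2300 m: -4.6 × 1.5 km = -6.9°C, so T = 18.8°C.
Environment:
  Environment to 2300 m: -8.4 × 1.9 km = -15.96°C, so T = 13.74°C.
T_parcel − T_env = 18.8 − 13.74 = +5.06°C

+5.06°C (parcel warmer than environment)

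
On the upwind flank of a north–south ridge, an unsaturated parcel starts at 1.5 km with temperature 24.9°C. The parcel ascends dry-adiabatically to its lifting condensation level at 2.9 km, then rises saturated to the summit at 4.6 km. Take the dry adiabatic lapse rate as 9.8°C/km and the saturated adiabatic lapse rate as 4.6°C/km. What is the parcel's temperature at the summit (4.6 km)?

From 1500 m to 2900 m (dry): cools by 9.8 × 1.4 = 13.72°C, giving 11.18°C.
From 2900 m to 4600 m (saturated): cools by 4.6 × 1.7 = 7.82°C, giving 3.36°C.

3.36°C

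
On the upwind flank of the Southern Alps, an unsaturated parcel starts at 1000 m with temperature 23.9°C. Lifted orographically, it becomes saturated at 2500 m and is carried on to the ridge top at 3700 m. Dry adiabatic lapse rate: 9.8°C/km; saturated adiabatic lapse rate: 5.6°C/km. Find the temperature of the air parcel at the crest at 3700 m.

1000–2500 m, dry: Δz = 1.5 km ⇒ ΔT = -14.7°C; T = 9.2°C
2500–3700 m, saturated: Δz = 1.2 km ⇒ ΔT = -6.72°C; T = 2.48°C

2.48°C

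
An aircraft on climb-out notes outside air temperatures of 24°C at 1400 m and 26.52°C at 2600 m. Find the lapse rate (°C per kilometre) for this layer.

Γ = −ΔT/Δz = (24 − 26.52) / (2600 − 1400) m
  = -2.52°C / 1.2 km = -2.1°C/km

-2.1°C/km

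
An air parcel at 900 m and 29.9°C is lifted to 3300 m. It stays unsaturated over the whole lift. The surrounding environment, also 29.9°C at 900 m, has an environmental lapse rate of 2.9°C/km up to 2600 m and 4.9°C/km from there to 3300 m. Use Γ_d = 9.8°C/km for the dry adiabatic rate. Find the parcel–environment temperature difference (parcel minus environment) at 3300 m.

-15.16°C (parcel cooler than environment)

Parcel:
  900–3300 m, dry: Δz = 2.4 km ⇒ ΔT = -23.52°C; T = 6.38°C
Environment:
  900–2600 m, environment, lower layer: Δz = 1.7 km ⇒ ΔT = -4.93°C; T = 24.97°C
  2600–3300 m, environment, upper layer: Δz = 0.7 km ⇒ ΔT = -3.43°C; T = 21.54°C
T_parcel − T_env = 6.38 − 21.54 = -15.16°C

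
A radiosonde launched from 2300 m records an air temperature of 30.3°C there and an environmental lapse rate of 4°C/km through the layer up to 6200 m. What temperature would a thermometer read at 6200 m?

Environmental to 6200 m: -4 × 3.9 km = -15.6°C, so T = 14.7°C.

14.7°C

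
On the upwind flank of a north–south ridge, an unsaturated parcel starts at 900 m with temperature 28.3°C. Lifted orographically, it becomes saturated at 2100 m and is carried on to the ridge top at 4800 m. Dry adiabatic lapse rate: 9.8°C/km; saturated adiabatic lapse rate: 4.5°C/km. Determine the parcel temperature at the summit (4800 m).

From 900 m to 2100 m (dry): cools by 9.8 × 1.2 = 11.76°C, giving 16.54°C.
From 2100 m to 4800 m (saturated): cools by 4.5 × 2.7 = 12.15°C, giving 4.39°C.

4.39°C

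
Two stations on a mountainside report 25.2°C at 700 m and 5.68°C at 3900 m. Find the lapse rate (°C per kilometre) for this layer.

6.1°C/km

Γ = −ΔT/Δz = (25.2 − 5.68) / (3900 − 700) m
  = 19.52°C / 3.2 km = 6.1°C/km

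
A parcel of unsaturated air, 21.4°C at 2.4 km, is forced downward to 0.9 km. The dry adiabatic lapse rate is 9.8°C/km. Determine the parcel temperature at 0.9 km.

From 2400 m to 900 m (dry adiabatic): warms by 9.8 × 1.5 = 14.7°C, giving 36.1°C.

36.1°C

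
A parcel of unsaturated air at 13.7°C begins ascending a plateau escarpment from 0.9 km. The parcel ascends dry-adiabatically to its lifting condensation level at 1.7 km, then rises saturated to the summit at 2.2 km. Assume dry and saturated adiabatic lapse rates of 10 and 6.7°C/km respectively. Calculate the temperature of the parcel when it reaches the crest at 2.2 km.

2.35°C

900–1700 m, dry: Δz = 0.8 km ⇒ ΔT = -8°C; T = 5.7°C
1700–2200 m, saturated: Δz = 0.5 km ⇒ ΔT = -3.35°C; T = 2.35°C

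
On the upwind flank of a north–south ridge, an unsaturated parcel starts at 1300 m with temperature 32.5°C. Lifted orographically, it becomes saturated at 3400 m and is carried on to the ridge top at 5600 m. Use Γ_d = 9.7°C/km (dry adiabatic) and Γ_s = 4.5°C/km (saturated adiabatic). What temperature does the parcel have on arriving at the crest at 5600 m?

From 1300 m to 3400 m (dry): cools by 9.7 × 2.1 = 20.37°C, giving 12.13°C.
From 3400 m to 5600 m (saturated): cools by 4.5 × 2.2 = 9.9°C, giving 2.23°C.

2.23°C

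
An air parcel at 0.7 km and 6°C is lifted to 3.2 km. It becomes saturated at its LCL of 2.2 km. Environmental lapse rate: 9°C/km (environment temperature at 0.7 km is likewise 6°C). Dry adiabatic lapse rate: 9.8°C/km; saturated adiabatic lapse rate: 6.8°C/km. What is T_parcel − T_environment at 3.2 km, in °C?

+1°C (parcel warmer than environment)

Parcel:
  700 → 2200 m (dry, 9.8°C/km): ΔT = -9.8 × 1.5 = -14.7°C → T = -8.7°C
  2200 → 3200 m (saturated, 6.8°C/km): ΔT = -6.8 × 1 = -6.8°C → T = -15.5°C
Environment:
  700 → 3200 m (environment, 9°C/km): ΔT = -9 × 2.5 = -22.5°C → T = -16.5°C
T_parcel − T_env = -15.5 − (-16.5) = +1°C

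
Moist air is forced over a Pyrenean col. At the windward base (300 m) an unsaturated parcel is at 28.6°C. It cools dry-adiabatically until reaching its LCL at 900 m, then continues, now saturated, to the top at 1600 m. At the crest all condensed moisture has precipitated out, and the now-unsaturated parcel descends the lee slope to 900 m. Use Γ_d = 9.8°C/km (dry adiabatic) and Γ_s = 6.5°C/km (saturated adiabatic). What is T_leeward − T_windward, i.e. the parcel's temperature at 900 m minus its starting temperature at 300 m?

-3.57°C

From 300 m to 900 m (dry): cools by 9.8 × 0.6 = 5.88°C, giving 22.72°C.
From 900 m to 1600 m (saturated): cools by 6.5 × 0.7 = 4.55°C, giving 18.17°C.
From 1600 m to 900 m (dry descent): warms by 9.8 × 0.7 = 6.86°C, giving 25.03°C.
Net change vs windward start: 25.03 − 28.6 = -3.57°C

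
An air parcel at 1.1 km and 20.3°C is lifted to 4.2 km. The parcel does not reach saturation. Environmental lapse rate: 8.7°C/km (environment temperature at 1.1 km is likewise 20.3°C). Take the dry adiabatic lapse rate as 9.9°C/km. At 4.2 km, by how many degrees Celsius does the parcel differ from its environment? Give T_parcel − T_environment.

Parcel:
  1100 → 4200 m (dry, 9.9°C/km): ΔT = -9.9 × 3.1 = -30.69°C → T = -10.39°C
Environment:
  1100 → 4200 m (environment, 8.7°C/km): ΔT = -8.7 × 3.1 = -26.97°C → T = -6.67°C
T_parcel − T_env = -10.39 − (-6.67) = -3.72°C

-3.72°C (parcel cooler than environment)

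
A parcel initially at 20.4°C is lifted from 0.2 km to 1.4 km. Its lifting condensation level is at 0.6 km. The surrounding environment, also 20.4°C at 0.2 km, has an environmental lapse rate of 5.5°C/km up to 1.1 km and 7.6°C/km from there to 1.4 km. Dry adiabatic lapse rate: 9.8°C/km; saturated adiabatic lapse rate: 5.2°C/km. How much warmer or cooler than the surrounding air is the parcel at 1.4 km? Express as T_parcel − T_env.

-0.85°C (parcel cooler than environment)

Parcel:
  200 → 600 m (dry, 9.8°C/km): ΔT = -9.8 × 0.4 = -3.92°C → T = 16.48°C
  600 → 1400 m (saturated, 5.2°C/km): ΔT = -5.2 × 0.8 = -4.16°C → T = 12.32°C
Environment:
  200 → 1100 m (environment, lower layer, 5.5°C/km): ΔT = -5.5 × 0.9 = -4.95°C → T = 15.45°C
  1100 → 1400 m (environment, upper layer, 7.6°C/km): ΔT = -7.6 × 0.3 = -2.28°C → T = 13.17°C
T_parcel − T_env = 12.32 − 13.17 = -0.85°C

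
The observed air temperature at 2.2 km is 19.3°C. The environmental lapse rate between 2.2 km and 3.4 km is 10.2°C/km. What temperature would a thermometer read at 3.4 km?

7.06°C

2200–3400 m, environmental: Δz = 1.2 km ⇒ ΔT = -12.24°C; T = 7.06°C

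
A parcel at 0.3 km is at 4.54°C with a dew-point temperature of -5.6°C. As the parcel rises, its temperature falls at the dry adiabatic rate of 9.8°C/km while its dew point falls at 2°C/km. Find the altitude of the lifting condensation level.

T and T_d converge at 9.8 − 2 = 7.8°C per km
Height above start = (4.54 − (-5.6)) / 7.8 = 1.3 km
LCL altitude = 300 m + 1300 m = 1600 m

1.6 km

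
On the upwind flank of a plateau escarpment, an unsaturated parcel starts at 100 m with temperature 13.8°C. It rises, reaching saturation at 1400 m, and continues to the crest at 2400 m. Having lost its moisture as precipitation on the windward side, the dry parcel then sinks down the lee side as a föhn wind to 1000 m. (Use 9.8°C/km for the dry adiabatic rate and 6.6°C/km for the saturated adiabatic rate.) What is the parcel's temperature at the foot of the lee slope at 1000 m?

8.18°C

From 100 m to 1400 m (dry): cools by 9.8 × 1.3 = 12.74°C, giving 1.06°C.
From 1400 m to 2400 m (saturated): cools by 6.6 × 1 = 6.6°C, giving -5.54°C.
From 2400 m to 1000 m (dry descent): warms by 9.8 × 1.4 = 13.72°C, giving 8.18°C.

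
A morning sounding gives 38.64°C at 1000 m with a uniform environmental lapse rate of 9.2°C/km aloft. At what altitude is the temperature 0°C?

Height above start = (38.64 − 0) / 9.2 = 4.2 km
Altitude = 1000 m + 4200 m = 5200 m

5200 m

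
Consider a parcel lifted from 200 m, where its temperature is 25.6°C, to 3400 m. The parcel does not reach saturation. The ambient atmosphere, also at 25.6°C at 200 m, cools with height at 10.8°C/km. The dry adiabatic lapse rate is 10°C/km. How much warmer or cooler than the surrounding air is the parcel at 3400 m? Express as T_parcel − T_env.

+2.56°C (parcel warmer than environment)

Parcel:
  From 200 m to 3400 m (dry): cools by 10 × 3.2 = 32°C, giving -6.4°C.
Environment:
  From 200 m to 3400 m (environment): cools by 10.8 × 3.2 = 34.56°C, giving -8.96°C.
T_parcel − T_env = -6.4 − (-8.96) = +2.56°C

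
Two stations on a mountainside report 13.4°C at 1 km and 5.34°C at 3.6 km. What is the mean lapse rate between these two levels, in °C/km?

3.1°C/km

Γ = −ΔT/Δz = (13.4 − 5.34) / (3600 − 1000) m
  = 8.06°C / 2.6 km = 3.1°C/km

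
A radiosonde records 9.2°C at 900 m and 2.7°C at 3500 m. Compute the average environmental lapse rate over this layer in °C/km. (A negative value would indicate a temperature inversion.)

2.5°C/km

Γ = −ΔT/Δz = (9.2 − 2.7) / (3500 − 900) m
  = 6.5°C / 2.6 km = 2.5°C/km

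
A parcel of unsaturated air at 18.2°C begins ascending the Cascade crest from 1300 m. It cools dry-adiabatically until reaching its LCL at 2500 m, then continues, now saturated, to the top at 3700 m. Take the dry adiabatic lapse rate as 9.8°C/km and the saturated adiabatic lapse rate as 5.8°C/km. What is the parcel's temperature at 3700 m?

Dry to 2500 m: -9.8 × 1.2 km = -11.76°C, so T = 6.44°C.
Saturated to 3700 m: -5.8 × 1.2 km = -6.96°C, so T = -0.52°C.

-0.52°C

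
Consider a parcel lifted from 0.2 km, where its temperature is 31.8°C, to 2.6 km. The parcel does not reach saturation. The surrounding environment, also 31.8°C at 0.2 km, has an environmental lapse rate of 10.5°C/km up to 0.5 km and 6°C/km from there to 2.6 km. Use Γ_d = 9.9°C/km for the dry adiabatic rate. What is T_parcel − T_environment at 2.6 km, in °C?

-8.01°C (parcel cooler than environment)

Parcel:
  From 200 m to 2600 m (dry): cools by 9.9 × 2.4 = 23.76°C, giving 8.04°C.
Environment:
  From 200 m to 500 m (environment, lower layer): cools by 10.5 × 0.3 = 3.15°C, giving 28.65°C.
  From 500 m to 2600 m (environment, upper layer): cools by 6 × 2.1 = 12.6°C, giving 16.05°C.
T_parcel − T_env = 8.04 − 16.05 = -8.01°C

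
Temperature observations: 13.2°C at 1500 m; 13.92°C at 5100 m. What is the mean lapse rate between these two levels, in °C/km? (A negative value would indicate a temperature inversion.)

Γ = −ΔT/Δz = (13.2 − 13.92) / (5100 − 1500) m
  = -0.72°C / 3.6 km = -0.2°C/km

-0.2°C/km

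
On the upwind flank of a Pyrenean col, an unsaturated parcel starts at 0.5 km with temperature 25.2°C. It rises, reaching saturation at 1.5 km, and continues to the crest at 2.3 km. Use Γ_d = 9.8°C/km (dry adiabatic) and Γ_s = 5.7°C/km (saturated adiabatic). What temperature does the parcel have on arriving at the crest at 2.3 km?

From 500 m to 1500 m (dry): cools by 9.8 × 1 = 9.8°C, giving 15.4°C.
From 1500 m to 2300 m (saturated): cools by 5.7 × 0.8 = 4.56°C, giving 10.84°C.

10.84°C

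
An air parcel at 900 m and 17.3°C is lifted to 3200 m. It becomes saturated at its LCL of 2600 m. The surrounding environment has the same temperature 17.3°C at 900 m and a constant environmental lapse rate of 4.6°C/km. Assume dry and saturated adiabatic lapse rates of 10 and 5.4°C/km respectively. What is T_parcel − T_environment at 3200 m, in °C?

-9.66°C (parcel cooler than environment)

Parcel:
  Dry to 2600 m: -10 × 1.7 km = -17°C, so T = 0.3°C.
  Saturated to 3200 m: -5.4 × 0.6 km = -3.24°C, so T = -2.94°C.
Environment:
  Environment to 3200 m: -4.6 × 2.3 km = -10.58°C, so T = 6.72°C.
T_parcel − T_env = -2.94 − 6.72 = -9.66°C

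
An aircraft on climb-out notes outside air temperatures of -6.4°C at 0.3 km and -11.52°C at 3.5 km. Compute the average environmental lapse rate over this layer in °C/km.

Γ = −ΔT/Δz = (-6.4 − (-11.52)) / (3500 − 300) m
  = 5.12°C / 3.2 km = 1.6°C/km

1.6°C/km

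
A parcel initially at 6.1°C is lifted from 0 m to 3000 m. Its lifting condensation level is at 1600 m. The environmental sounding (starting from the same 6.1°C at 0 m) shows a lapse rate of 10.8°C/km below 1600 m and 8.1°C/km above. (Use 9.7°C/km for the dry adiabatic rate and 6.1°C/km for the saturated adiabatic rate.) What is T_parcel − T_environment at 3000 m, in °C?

Parcel:
  Dry to 1600 m: -9.7 × 1.6 km = -15.52°C, so T = -9.42°C.
  Saturated to 3000 m: -6.1 × 1.4 km = -8.54°C, so T = -17.96°C.
Environment:
  Environment, lower layer to 1600 m: -10.8 × 1.6 km = -17.28°C, so T = -11.18°C.
  Environment, upper layer to 3000 m: -8.1 × 1.4 km = -11.34°C, so T = -22.52°C.
T_parcel − T_env = -17.96 − (-22.52) = +4.56°C

+4.56°C (parcel warmer than environment)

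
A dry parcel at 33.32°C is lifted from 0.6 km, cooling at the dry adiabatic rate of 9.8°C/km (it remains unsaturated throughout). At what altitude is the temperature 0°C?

4 km

Height above start = (33.32 − 0) / 9.8 = 3.4 km
Altitude = 600 m + 3400 m = 4000 m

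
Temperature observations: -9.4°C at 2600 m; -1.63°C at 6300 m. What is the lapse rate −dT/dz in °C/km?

Γ = −ΔT/Δz = (-9.4 − (-1.63)) / (6300 − 2600) m
  = -7.77°C / 3.7 km = -2.1°C/km

-2.1°C/km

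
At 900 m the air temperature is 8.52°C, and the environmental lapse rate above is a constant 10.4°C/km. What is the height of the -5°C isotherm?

Height above start = (8.52 − (-5)) / 10.4 = 1.3 km
Altitude = 900 m + 1300 m = 2200 m

2200 m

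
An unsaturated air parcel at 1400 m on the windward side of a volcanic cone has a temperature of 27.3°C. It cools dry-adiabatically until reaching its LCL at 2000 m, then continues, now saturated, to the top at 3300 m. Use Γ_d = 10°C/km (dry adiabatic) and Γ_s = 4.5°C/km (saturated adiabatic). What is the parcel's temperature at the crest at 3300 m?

1400 → 2000 m (dry, 10°C/km): ΔT = -10 × 0.6 = -6°C → T = 21.3°C
2000 → 3300 m (saturated, 4.5°C/km): ΔT = -4.5 × 1.3 = -5.85°C → T = 15.45°C

15.45°C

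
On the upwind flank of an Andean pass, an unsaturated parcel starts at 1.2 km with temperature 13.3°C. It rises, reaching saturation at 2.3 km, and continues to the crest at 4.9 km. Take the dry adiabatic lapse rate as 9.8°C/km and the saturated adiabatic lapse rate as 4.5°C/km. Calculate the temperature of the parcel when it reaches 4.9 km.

1200 → 2300 m (dry, 9.8°C/km): ΔT = -9.8 × 1.1 = -10.78°C → T = 2.52°C
2300 → 4900 m (saturated, 4.5°C/km): ΔT = -4.5 × 2.6 = -11.7°C → T = -9.18°C

-9.18°C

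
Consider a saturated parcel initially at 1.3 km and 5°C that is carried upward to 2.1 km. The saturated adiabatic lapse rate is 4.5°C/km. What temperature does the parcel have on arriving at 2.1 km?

1.4°C

1300 → 2100 m (saturated adiabatic, 4.5°C/km): ΔT = -4.5 × 0.8 = -3.6°C → T = 1.4°C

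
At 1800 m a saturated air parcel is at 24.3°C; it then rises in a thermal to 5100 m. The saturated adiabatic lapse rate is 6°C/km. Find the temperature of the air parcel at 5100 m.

4.5°C

1800 → 5100 m (saturated adiabatic, 6°C/km): ΔT = -6 × 3.3 = -19.8°C → T = 4.5°C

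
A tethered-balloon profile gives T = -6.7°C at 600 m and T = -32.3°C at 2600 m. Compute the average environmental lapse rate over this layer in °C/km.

12.8°C/km

Γ = −ΔT/Δz = (-6.7 − (-32.3)) / (2600 − 600) m
  = 25.6°C / 2 km = 12.8°C/km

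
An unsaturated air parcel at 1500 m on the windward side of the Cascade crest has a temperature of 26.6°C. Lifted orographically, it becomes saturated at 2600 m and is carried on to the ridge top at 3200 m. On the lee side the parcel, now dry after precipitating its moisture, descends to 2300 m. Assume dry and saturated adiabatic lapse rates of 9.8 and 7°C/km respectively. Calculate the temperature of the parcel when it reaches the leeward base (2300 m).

20.44°C

From 1500 m to 2600 m (dry): cools by 9.8 × 1.1 = 10.78°C, giving 15.82°C.
From 2600 m to 3200 m (saturated): cools by 7 × 0.6 = 4.2°C, giving 11.62°C.
From 3200 m to 2300 m (dry descent): warms by 9.8 × 0.9 = 8.82°C, giving 20.44°C.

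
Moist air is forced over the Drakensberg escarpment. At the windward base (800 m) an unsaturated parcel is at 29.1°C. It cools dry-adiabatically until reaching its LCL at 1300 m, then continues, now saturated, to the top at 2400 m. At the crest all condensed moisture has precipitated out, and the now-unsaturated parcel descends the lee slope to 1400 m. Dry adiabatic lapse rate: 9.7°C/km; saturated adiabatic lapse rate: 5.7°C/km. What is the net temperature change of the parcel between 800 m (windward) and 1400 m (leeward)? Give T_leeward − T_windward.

800 → 1300 m (dry, 9.7°C/km): ΔT = -9.7 × 0.5 = -4.85°C → T = 24.25°C
1300 → 2400 m (saturated, 5.7°C/km): ΔT = -5.7 × 1.1 = -6.27°C → T = 17.98°C
2400 → 1400 m (dry descent, 9.7°C/km): ΔT = +9.7 × 1 = +9.7°C → T = 27.68°C
Net change vs windward start: 27.68 − 29.1 = -1.42°C

-1.42°C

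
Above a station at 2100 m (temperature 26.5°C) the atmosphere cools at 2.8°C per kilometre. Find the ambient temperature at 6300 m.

14.74°C

From 2100 m to 6300 m (environmental): cools by 2.8 × 4.2 = 11.76°C, giving 14.74°C.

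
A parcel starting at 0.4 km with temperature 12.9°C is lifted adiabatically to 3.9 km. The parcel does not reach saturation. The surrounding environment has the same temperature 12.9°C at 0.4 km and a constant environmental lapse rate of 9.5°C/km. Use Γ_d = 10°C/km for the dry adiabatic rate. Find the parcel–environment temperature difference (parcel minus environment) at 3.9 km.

-1.75°C (parcel cooler than environment)

Parcel:
  400–3900 m, dry: Δz = 3.5 km ⇒ ΔT = -35°C; T = -22.1°C
Environment:
  400–3900 m, environment: Δz = 3.5 km ⇒ ΔT = -33.25°C; T = -20.35°C
T_parcel − T_env = -22.1 − (-20.35) = -1.75°C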